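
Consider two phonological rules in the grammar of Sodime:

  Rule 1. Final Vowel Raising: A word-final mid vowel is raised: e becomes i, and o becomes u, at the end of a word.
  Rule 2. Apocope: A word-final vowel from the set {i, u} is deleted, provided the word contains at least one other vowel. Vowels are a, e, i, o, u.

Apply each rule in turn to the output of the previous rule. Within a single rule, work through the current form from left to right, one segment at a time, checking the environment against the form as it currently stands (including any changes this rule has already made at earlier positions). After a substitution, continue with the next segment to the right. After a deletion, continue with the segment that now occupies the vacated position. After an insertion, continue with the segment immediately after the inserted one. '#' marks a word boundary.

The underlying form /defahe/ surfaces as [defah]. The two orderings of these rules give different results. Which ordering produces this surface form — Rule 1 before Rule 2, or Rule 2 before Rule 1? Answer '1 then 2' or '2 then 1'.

Order 1 then 2:
  1 Final Vowel Raising: [defahe] → [defahi]
  2 Apocope: [defahi] → [defah]
  result: [defah]
Order 2 then 1:
  2 Apocope: no change — [defahe]
  1 Final Vowel Raising: [defahe] → [defahi]
  result: [defahi]

1 then 2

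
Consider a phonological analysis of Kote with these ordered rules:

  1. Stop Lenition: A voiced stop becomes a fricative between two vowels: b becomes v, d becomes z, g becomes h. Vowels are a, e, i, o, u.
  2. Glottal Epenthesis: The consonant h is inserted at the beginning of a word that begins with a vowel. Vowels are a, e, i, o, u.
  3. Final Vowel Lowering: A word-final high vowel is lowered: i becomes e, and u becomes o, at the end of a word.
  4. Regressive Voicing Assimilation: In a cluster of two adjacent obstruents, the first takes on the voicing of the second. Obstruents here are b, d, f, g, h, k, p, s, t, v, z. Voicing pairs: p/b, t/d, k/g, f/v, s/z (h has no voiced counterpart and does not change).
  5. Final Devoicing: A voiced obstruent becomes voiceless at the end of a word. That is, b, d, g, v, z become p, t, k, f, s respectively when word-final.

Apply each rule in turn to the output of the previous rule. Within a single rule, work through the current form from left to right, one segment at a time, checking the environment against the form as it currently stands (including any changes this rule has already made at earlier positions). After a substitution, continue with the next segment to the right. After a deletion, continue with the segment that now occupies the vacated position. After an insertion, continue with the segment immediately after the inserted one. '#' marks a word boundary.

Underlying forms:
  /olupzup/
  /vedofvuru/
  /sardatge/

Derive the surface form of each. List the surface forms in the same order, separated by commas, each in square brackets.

/olupzup/:
  1 Stop Lenition: no change — [olupzup]
  2 Glottal Epenthesis: [olupzup] → [holupzup]
  3 Final Vowel Lowering: no change — [holupzup]
  4 Regressive Voicing Assimilation: [holupzup] → [holubzup]
  5 Final Devoicing: no change — [holubzup]
/vedofvuru/:
  1 Stop Lenition: [vedofvuru] → [vezofvuru]
  2 Glottal Epenthesis: no change — [vezofvuru]
  3 Final Vowel Lowering: [vezofvuru] → [vezofvuro]
  4 Regressive Voicing Assimilation: [vezofvuro] → [vezovvuro]
  5 Final Devoicing: no change — [vezovvuro]
/sardatge/:
  1 Stop Lenition: no change — [sardatge]
  2 Glottal Epenthesis: no change — [sardatge]
  3 Final Vowel Lowering: no change — [sardatge]
  4 Regressive Voicing Assimilation: [sardatge] → [sardadge]
  5 Final Devoicing: no change — [sardadge]

[holubzup], [vezovvuro], [sardadge]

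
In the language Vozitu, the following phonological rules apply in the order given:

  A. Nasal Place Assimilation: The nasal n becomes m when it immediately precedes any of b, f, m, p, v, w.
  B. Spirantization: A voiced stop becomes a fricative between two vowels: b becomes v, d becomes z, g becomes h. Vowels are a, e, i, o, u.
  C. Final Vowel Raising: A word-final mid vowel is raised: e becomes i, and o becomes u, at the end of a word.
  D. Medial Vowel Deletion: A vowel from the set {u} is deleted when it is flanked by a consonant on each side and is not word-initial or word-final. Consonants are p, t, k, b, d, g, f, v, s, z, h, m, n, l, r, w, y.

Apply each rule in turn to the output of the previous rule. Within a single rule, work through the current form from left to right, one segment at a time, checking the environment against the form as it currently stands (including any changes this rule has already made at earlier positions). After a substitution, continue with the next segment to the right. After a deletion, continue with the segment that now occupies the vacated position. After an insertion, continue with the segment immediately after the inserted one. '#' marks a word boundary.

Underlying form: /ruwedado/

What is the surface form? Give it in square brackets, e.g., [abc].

A Nasal Place Assimilation: no change — [ruwedado]
B Spirantization: [ruwedado] → [ruwezazo]
C Final Vowel Raising: [ruwezazo] → [ruwezazu]
D Medial Vowel Deletion: [ruwezazu] → [rwezazu]

[rwezazu]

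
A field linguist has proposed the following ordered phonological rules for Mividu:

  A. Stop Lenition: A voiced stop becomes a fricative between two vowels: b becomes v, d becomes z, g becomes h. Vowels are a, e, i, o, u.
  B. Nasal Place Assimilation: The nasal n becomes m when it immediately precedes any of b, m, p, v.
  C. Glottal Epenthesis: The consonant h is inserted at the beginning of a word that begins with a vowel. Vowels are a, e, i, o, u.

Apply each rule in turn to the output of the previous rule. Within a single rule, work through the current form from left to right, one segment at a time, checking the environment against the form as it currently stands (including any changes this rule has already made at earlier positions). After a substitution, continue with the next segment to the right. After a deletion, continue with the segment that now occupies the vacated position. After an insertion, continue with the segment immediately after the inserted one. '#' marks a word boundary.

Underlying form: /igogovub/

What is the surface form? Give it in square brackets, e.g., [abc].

[hihohovub]

A Stop Lenition: [igogovub] → [ihohovub]
B Nasal Place Assimilation: no change — [ihohovub]
C Glottal Epenthesis: [ihohovub] → [hihohovub]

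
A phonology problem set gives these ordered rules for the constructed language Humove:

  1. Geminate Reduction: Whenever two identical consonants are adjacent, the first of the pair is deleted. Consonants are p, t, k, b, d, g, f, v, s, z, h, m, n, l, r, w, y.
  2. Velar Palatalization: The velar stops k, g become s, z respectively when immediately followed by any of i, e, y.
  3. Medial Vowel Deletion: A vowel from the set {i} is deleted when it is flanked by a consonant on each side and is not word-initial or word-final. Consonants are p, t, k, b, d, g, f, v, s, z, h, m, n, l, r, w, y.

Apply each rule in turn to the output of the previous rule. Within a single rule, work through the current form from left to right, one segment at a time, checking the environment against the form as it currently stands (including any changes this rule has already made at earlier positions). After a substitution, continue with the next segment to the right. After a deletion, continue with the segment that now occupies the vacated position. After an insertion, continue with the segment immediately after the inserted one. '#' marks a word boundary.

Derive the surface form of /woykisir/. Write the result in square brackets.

[woyssr]

1 Geminate Reduction: no change — [woykisir]
2 Velar Palatalization: [woykisir] → [woysisir]
3 Medial Vowel Deletion: [woysisir] → [woyssr]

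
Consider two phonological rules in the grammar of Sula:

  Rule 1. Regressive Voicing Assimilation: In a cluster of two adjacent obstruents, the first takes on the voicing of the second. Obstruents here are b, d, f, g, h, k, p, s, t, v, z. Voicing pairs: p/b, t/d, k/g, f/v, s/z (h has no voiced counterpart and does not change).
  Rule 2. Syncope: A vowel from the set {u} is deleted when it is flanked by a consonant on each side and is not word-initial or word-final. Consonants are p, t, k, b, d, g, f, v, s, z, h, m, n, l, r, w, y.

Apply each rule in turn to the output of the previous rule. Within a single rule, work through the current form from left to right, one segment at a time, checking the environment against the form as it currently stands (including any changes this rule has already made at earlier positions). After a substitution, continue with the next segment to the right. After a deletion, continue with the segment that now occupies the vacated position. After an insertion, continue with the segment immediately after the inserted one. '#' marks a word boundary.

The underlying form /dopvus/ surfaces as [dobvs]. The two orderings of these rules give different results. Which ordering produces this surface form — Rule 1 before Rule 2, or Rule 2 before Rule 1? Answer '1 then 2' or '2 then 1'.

1 then 2

Order 1 then 2:
  1 Regressive Voicing Assimilation: [dopvus] → [dobvus]
  2 Syncope: [dobvus] → [dobvs]
  result: [dobvs]
Order 2 then 1:
  2 Syncope: [dopvus] → [dopvs]
  1 Regressive Voicing Assimilation: [dopvs] → [dobfs]
  result: [dobfs]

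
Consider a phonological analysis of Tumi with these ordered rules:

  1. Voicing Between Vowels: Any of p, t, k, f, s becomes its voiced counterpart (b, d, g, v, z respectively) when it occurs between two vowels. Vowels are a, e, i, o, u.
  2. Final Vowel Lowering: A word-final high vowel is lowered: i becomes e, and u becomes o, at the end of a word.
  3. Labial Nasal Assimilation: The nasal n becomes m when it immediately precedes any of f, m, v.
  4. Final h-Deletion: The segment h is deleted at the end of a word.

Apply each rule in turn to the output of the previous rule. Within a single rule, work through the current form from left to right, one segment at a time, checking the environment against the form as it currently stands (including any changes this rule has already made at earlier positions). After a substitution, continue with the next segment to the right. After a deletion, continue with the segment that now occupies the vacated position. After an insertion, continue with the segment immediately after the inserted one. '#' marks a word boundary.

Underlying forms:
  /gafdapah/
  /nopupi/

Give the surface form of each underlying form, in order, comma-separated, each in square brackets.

/gafdapah/:
  1 Voicing Between Vowels: [gafdapah] → [gafdabah]
  2 Final Vowel Lowering: no change — [gafdabah]
  3 Labial Nasal Assimilation: no change — [gafdabah]
  4 Final h-Deletion: [gafdabah] → [gafdaba]
/nopupi/:
  1 Voicing Between Vowels: [nopupi] → [nobubi]
  2 Final Vowel Lowering: [nobubi] → [nobube]
  3 Labial Nasal Assimilation: no change — [nobube]
  4 Final h-Deletion: no change — [nobube]

[gafdaba], [nobube]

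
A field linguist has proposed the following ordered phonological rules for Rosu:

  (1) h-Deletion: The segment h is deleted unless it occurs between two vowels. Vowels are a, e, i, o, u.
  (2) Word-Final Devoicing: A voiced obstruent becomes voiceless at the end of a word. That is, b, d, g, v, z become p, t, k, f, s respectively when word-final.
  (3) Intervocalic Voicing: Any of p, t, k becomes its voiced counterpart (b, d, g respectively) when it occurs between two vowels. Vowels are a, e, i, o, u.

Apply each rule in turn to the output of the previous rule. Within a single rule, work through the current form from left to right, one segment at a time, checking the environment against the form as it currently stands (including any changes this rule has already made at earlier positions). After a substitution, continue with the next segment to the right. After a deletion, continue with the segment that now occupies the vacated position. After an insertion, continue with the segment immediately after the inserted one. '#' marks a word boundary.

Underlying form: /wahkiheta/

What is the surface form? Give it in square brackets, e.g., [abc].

[wagiheda]

(1) h-Deletion: [wahkiheta] → [wakiheta]
(2) Word-Final Devoicing: no change — [wakiheta]
(3) Intervocalic Voicing: [wakiheta] → [wagiheda]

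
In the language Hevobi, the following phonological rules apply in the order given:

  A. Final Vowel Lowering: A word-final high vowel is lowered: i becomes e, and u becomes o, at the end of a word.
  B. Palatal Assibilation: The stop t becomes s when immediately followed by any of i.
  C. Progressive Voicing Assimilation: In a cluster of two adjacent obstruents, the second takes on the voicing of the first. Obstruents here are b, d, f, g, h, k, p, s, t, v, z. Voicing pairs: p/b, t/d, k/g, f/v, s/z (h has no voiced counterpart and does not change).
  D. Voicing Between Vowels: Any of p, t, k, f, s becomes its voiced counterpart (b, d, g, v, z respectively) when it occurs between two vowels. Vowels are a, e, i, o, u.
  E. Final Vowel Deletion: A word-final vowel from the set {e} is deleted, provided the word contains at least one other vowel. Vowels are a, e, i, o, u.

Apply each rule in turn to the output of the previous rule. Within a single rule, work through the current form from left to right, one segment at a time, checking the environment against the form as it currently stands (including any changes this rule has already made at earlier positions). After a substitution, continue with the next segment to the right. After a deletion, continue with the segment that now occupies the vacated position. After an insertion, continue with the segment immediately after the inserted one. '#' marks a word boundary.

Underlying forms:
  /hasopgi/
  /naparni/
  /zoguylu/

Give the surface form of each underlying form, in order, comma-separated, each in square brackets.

/hasopgi/:
  A Final Vowel Lowering: [hasopgi] → [hasopge]
  B Palatal Assibilation: no change — [hasopge]
  C Progressive Voicing Assimilation: [hasopge] → [hasopke]
  D Voicing Between Vowels: [hasopke] → [hazopke]
  E Final Vowel Deletion: [hazopke] → [hazopk]
/naparni/:
  A Final Vowel Lowering: [naparni] → [naparne]
  B Palatal Assibilation: no change — [naparne]
  C Progressive Voicing Assimilation: no change — [naparne]
  D Voicing Between Vowels: [naparne] → [nabarne]
  E Final Vowel Deletion: [nabarne] → [nabarn]
/zoguylu/:
  A Final Vowel Lowering: [zoguylu] → [zoguylo]
  B Palatal Assibilation: no change — [zoguylo]
  C Progressive Voicing Assimilation: no change — [zoguylo]
  D Voicing Between Vowels: no change — [zoguylo]
  E Final Vowel Deletion: no change — [zoguylo]

[hazopk], [nabarn], [zoguylo]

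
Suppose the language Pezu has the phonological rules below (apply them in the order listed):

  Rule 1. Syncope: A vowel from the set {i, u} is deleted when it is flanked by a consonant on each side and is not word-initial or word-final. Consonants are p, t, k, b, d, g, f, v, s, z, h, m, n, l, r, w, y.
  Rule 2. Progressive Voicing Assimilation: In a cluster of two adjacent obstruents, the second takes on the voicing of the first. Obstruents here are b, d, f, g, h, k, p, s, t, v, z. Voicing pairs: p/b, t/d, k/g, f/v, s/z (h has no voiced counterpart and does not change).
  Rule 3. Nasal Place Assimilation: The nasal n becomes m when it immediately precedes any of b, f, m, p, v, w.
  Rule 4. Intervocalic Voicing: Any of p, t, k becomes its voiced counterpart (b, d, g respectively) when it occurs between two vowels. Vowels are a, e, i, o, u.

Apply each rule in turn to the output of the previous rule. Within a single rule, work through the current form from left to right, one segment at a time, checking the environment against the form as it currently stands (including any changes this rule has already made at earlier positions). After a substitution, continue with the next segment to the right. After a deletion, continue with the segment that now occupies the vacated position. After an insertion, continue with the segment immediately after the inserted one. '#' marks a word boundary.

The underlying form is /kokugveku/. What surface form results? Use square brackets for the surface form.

[kokkfegu]

Rule 1 Syncope: [kokugveku] → [kokgveku]
Rule 2 Progressive Voicing Assimilation: [kokgveku] → [kokkfeku]
Rule 3 Nasal Place Assimilation: no change — [kokkfeku]
Rule 4 Intervocalic Voicing: [kokkfeku] → [kokkfegu]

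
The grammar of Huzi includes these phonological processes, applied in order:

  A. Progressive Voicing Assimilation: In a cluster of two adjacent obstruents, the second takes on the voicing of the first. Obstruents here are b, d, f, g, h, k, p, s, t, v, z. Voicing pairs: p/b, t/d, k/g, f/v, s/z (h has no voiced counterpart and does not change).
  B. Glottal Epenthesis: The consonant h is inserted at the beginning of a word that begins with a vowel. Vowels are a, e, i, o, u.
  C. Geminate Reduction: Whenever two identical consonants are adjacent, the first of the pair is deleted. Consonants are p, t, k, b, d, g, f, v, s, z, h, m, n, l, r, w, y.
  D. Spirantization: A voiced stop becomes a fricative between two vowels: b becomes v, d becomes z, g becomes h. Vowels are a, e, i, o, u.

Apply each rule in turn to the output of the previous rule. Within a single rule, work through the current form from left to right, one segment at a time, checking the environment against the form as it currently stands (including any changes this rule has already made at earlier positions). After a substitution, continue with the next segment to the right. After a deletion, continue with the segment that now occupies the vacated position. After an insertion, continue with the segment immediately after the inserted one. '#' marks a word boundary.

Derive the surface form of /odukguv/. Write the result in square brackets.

A Progressive Voicing Assimilation: [odukguv] → [odukkuv]
B Glottal Epenthesis: [odukkuv] → [hodukkuv]
C Geminate Reduction: [hodukkuv] → [hodukuv]
D Spirantization: [hodukuv] → [hozukuv]

[hozukuv]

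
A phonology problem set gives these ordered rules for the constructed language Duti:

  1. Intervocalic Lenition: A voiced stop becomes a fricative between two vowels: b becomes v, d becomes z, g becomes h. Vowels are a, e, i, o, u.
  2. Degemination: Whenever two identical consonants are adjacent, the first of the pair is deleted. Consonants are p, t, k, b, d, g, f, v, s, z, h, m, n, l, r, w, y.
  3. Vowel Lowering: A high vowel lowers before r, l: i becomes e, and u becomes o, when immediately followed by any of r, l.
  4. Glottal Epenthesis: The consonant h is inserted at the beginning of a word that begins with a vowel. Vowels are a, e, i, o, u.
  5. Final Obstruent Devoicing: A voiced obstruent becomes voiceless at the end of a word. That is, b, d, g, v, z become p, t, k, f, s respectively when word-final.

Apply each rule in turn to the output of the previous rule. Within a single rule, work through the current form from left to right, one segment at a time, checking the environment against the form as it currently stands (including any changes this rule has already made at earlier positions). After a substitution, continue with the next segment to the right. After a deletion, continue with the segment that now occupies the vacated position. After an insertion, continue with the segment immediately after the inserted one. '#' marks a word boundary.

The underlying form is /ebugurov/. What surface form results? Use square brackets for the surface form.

[hevuhorof]

1 Intervocalic Lenition: [ebugurov] → [evuhurov]
2 Degemination: no change — [evuhurov]
3 Vowel Lowering: [evuhurov] → [evuhorov]
4 Glottal Epenthesis: [evuhorov] → [hevuhorov]
5 Final Obstruent Devoicing: [hevuhorov] → [hevuhorof]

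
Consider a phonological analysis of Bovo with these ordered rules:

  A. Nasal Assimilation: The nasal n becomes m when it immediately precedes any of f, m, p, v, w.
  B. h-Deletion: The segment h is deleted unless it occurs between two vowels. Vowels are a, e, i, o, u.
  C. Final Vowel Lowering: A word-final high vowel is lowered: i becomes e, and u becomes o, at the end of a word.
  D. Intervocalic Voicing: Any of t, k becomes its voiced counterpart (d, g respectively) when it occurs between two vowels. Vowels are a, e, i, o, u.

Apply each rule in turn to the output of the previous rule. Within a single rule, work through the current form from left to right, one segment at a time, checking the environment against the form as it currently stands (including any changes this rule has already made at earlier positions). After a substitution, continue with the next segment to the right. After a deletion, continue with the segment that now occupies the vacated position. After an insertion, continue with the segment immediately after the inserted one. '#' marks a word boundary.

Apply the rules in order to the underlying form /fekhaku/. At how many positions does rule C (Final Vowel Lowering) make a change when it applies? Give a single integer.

A Nasal Assimilation: no change — [fekhaku]
B h-Deletion: [fekhaku] → [fekaku]
C Final Vowel Lowering: [fekaku] → [fekako]
D Intervocalic Voicing: [fekako] → [fegago]
Rule C changed 1 position(s).

1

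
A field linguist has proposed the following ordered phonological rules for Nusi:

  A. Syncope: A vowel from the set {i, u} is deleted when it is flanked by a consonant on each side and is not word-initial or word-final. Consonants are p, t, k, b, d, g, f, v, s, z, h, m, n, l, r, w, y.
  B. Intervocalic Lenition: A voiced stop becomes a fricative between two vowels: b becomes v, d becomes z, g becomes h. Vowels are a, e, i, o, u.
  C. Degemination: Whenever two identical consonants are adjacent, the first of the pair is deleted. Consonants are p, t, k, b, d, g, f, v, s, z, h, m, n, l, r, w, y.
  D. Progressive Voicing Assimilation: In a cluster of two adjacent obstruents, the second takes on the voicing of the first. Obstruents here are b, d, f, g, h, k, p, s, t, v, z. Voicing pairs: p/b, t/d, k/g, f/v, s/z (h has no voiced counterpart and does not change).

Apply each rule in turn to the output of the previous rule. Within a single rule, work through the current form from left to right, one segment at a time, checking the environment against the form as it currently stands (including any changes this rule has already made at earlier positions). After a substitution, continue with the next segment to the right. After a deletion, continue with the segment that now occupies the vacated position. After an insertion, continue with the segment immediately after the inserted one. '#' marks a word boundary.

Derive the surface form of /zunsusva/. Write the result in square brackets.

[znsfa]

A Syncope: [zunsusva] → [znssva]
B Intervocalic Lenition: no change — [znssva]
C Degemination: [znssva] → [znsva]
D Progressive Voicing Assimilation: [znsva] → [znsfa]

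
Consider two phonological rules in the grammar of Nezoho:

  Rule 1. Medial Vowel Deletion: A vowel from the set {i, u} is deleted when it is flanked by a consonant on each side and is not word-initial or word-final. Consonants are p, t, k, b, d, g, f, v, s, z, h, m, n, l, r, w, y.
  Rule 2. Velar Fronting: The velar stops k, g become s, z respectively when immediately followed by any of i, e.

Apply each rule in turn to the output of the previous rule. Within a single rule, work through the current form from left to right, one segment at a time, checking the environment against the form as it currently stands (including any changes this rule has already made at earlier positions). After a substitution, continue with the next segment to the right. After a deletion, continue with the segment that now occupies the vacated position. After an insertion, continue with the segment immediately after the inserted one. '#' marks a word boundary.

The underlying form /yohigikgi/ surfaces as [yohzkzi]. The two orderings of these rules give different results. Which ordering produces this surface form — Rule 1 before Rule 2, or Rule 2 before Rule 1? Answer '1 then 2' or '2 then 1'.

2 then 1

Order 1 then 2:
  1 Medial Vowel Deletion: [yohigikgi] → [yohgkgi]
  2 Velar Fronting: [yohgkgi] → [yohgkzi]
  result: [yohgkzi]
Order 2 then 1:
  2 Velar Fronting: [yohigikgi] → [yohizikzi]
  1 Medial Vowel Deletion: [yohizikzi] → [yohzkzi]
  result: [yohzkzi]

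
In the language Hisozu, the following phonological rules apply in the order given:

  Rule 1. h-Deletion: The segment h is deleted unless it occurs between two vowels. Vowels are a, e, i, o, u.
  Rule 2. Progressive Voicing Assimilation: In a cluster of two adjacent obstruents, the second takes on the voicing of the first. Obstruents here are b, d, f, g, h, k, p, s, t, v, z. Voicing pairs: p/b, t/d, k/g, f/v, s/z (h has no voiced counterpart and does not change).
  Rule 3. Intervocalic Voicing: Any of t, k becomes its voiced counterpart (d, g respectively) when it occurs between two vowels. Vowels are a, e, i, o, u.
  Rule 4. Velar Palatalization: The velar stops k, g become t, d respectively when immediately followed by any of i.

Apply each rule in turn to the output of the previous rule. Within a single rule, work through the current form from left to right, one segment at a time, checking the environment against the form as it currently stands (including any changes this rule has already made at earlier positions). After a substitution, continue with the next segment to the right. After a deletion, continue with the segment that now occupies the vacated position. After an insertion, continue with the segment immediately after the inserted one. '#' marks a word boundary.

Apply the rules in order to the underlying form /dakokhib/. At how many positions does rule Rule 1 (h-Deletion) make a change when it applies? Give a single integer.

1

Rule 1 h-Deletion: [dakokhib] → [dakokib]
Rule 2 Progressive Voicing Assimilation: no change — [dakokib]
Rule 3 Intervocalic Voicing: [dakokib] → [dagogib]
Rule 4 Velar Palatalization: [dagogib] → [dagodib]
Rule Rule 1 changed 1 position(s).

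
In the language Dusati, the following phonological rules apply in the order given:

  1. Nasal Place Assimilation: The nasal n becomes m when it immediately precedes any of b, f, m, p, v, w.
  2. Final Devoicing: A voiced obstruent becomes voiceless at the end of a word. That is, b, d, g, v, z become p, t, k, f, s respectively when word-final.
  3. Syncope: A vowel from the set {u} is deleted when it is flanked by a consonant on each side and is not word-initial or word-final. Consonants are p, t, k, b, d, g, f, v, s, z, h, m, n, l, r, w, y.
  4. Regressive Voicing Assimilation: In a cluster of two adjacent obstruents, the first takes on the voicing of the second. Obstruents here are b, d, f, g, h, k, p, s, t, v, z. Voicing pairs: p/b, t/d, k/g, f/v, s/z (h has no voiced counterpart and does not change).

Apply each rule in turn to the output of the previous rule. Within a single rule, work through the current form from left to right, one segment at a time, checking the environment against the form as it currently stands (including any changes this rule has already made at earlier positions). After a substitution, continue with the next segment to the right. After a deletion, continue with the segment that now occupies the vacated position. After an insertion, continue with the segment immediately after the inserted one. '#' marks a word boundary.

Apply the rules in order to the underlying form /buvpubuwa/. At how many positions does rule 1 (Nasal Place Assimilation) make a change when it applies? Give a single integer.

0

1 Nasal Place Assimilation: no change — [buvpubuwa]
2 Final Devoicing: no change — [buvpubuwa]
3 Syncope: [buvpubuwa] → [bvpbwa]
4 Regressive Voicing Assimilation: [bvpbwa] → [bfbbwa]
Rule 1 changed 0 position(s).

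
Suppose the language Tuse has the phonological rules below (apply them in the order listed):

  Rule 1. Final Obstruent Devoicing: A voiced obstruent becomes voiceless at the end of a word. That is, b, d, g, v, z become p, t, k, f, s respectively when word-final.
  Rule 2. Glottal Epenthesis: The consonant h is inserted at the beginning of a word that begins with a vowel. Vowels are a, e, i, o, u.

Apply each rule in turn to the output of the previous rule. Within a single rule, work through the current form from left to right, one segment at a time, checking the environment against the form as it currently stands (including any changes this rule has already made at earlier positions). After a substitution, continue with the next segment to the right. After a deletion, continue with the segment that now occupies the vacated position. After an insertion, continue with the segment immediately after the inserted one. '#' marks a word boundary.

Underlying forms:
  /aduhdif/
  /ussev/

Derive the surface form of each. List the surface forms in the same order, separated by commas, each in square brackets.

/aduhdif/:
  Rule 1 Final Obstruent Devoicing: no change — [aduhdif]
  Rule 2 Glottal Epenthesis: [aduhdif] → [haduhdif]
/ussev/:
  Rule 1 Final Obstruent Devoicing: [ussev] → [ussef]
  Rule 2 Glottal Epenthesis: [ussef] → [hussef]

[haduhdif], [hussef]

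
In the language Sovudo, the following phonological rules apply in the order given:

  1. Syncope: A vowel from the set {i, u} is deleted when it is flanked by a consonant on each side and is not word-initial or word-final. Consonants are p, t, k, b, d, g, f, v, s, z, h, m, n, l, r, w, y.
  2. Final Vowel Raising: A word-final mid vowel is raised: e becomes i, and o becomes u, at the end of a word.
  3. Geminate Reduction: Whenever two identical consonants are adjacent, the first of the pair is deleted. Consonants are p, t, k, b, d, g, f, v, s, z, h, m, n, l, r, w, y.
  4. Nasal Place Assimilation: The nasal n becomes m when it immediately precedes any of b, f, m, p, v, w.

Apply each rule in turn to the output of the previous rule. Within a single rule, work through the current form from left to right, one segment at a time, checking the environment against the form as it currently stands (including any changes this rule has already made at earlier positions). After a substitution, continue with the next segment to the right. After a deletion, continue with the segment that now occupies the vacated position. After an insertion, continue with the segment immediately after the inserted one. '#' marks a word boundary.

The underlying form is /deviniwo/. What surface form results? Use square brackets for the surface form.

1 Syncope: [deviniwo] → [devnwo]
2 Final Vowel Raising: [devnwo] → [devnwu]
3 Geminate Reduction: no change — [devnwu]
4 Nasal Place Assimilation: [devnwu] → [devmwu]

[devmwu]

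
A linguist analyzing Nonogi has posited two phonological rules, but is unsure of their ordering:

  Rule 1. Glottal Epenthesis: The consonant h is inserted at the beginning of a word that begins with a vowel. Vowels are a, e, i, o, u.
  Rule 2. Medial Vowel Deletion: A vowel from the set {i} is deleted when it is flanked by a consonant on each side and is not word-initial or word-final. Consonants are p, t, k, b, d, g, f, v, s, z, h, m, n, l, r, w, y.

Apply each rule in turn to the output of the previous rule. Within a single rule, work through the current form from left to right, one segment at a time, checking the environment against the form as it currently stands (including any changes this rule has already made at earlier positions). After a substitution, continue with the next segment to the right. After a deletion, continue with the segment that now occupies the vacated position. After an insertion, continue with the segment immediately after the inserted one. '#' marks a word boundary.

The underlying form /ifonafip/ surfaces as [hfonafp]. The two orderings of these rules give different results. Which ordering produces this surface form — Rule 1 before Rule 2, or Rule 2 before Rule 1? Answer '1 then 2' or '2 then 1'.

Order 1 then 2:
  1 Glottal Epenthesis: [ifonafip] → [hifonafip]
  2 Medial Vowel Deletion: [hifonafip] → [hfonafp]
  result: [hfonafp]
Order 2 then 1:
  2 Medial Vowel Deletion: [ifonafip] → [ifonafp]
  1 Glottal Epenthesis: [ifonafp] → [hifonafp]
  result: [hifonafp]

1 then 2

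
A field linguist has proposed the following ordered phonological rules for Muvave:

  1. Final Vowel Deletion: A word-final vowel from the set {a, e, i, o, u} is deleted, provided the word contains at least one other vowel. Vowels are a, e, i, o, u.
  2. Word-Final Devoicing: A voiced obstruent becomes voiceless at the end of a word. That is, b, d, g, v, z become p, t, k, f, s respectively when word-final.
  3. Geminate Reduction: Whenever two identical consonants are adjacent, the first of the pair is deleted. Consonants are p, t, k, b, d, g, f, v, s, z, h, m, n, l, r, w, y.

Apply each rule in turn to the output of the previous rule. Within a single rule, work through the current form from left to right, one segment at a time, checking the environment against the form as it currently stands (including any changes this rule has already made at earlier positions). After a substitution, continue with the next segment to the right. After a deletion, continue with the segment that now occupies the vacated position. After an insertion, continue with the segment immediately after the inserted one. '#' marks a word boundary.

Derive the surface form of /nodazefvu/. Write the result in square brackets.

[nodazef]

1 Final Vowel Deletion: [nodazefvu] → [nodazefv]
2 Word-Final Devoicing: [nodazefv] → [nodazeff]
3 Geminate Reduction: [nodazeff] → [nodazef]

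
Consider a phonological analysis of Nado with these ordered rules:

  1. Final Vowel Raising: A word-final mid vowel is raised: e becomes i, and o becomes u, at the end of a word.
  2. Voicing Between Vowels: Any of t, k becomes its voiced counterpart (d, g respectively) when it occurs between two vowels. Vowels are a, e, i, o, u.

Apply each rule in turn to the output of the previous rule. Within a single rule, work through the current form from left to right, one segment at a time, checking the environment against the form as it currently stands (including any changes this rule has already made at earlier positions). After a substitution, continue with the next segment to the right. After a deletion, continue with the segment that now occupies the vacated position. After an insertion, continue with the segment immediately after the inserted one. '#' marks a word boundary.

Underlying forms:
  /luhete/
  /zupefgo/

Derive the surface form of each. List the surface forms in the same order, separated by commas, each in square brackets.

/luhete/:
  1 Final Vowel Raising: [luhete] → [luheti]
  2 Voicing Between Vowels: [luheti] → [luhedi]
/zupefgo/:
  1 Final Vowel Raising: [zupefgo] → [zupefgu]
  2 Voicing Between Vowels: no change — [zupefgu]

[luhedi], [zupefgu]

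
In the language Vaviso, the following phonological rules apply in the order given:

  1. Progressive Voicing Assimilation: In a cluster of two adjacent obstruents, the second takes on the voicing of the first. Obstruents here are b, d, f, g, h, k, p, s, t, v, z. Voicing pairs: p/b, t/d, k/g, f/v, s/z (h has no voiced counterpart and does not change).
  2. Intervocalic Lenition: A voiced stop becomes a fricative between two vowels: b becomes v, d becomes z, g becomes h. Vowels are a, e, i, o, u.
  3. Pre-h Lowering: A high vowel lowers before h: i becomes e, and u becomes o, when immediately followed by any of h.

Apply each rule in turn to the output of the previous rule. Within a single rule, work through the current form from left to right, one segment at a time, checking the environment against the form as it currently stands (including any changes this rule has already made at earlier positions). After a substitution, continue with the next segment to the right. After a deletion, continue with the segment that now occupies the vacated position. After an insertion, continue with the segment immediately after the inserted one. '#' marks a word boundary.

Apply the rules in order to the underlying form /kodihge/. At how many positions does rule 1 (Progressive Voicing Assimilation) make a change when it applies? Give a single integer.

1 Progressive Voicing Assimilation: [kodihge] → [kodihke]
2 Intervocalic Lenition: [kodihke] → [kozihke]
3 Pre-h Lowering: [kozihke] → [kozehke]
Rule 1 changed 1 position(s).

1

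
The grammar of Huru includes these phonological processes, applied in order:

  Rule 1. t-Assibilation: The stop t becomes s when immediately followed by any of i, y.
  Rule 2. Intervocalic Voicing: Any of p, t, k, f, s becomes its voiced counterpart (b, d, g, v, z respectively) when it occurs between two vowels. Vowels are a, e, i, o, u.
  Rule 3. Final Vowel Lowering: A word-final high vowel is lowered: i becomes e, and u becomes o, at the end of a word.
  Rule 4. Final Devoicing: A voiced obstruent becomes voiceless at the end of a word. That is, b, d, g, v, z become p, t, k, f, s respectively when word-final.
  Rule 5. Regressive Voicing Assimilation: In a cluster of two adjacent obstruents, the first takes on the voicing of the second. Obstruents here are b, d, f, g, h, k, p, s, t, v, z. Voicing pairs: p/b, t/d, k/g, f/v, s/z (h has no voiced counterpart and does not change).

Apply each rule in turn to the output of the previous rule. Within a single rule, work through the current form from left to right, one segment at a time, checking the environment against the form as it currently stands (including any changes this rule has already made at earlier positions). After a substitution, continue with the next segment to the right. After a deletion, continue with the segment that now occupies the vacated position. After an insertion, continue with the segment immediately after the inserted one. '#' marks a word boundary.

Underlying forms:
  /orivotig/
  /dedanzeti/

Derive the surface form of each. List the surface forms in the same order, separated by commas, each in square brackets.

/orivotig/:
  Rule 1 t-Assibilation: [orivotig] → [orivosig]
  Rule 2 Intervocalic Voicing: [orivosig] → [orivozig]
  Rule 3 Final Vowel Lowering: no change — [orivozig]
  Rule 4 Final Devoicing: [orivozig] → [orivozik]
  Rule 5 Regressive Voicing Assimilation: no change — [orivozik]
/dedanzeti/:
  Rule 1 t-Assibilation: [dedanzeti] → [dedanzesi]
  Rule 2 Intervocalic Voicing: [dedanzesi] → [dedanzezi]
  Rule 3 Final Vowel Lowering: [dedanzezi] → [dedanzeze]
  Rule 4 Final Devoicing: no change — [dedanzeze]
  Rule 5 Regressive Voicing Assimilation: no change — [dedanzeze]

[orivozik], [dedanzeze]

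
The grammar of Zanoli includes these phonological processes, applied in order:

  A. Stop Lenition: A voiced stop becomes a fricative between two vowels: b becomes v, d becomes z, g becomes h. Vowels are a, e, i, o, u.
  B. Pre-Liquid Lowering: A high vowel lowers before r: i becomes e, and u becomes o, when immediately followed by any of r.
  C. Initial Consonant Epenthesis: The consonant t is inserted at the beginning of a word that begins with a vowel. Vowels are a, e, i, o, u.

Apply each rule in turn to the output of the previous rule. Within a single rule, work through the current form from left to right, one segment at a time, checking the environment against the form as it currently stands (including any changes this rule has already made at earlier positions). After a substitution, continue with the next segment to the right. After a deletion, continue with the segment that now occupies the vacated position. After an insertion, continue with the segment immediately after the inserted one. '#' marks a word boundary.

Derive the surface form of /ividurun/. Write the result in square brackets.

[tivizorun]

A Stop Lenition: [ividurun] → [ivizurun]
B Pre-Liquid Lowering: [ivizurun] → [ivizorun]
C Initial Consonant Epenthesis: [ivizorun] → [tivizorun]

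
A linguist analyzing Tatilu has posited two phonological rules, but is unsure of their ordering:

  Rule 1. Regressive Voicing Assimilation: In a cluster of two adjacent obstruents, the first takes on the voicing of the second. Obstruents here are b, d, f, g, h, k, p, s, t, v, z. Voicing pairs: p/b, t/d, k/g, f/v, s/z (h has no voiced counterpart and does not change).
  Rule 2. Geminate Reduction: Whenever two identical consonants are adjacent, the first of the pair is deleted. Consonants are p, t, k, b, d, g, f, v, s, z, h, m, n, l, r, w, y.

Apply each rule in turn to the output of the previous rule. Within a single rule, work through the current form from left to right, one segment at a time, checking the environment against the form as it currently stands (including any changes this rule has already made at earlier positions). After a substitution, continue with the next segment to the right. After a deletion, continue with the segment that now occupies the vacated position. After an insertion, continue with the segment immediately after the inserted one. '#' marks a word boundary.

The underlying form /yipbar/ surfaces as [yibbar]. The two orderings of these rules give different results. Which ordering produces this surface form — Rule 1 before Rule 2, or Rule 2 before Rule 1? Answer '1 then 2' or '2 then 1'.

2 then 1

Order 1 then 2:
  1 Regressive Voicing Assimilation: [yipbar] → [yibbar]
  2 Geminate Reduction: [yibbar] → [yibar]
  result: [yibar]
Order 2 then 1:
  2 Geminate Reduction: no change — [yipbar]
  1 Regressive Voicing Assimilation: [yipbar] → [yibbar]
  result: [yibbar]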